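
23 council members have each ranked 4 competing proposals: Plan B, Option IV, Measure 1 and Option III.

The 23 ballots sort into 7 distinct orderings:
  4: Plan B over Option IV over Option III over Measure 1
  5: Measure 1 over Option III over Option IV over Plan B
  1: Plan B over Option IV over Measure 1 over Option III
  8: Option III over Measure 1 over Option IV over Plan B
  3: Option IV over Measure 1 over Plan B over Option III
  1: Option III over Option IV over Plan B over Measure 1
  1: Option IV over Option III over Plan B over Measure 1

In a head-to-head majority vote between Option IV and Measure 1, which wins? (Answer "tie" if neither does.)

Ballots ranking Option IV above Measure 1: 4 + 1 + 3 + 1 + 1 = 10.
Ballots ranking Measure 1 above Option IV: 23 − 10 = 13.
Measure 1 wins the head-to-head 13–10.

Measure 1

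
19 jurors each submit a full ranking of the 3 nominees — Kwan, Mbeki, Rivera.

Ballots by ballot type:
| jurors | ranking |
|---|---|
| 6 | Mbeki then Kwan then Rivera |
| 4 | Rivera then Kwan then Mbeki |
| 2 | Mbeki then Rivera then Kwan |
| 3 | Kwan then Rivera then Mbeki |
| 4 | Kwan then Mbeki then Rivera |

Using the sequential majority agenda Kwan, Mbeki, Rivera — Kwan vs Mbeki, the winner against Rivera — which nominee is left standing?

Round 1: Kwan vs Mbeki — 11–8, Kwan advances.
Round 2: Kwan vs Rivera — 13–6, Kwan advances.
Kwan survives the agenda.

Kwan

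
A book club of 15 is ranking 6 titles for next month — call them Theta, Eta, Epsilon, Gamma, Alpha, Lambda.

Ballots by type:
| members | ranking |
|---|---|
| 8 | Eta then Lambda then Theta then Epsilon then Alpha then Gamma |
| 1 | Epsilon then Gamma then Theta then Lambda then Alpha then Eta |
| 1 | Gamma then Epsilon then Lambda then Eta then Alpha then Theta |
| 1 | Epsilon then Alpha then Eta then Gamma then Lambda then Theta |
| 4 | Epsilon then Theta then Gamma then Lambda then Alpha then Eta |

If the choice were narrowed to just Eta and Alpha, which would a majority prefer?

Eta

Ballots ranking Eta above Alpha: 8 + 1 = 9.
Ballots ranking Alpha above Eta: 15 − 9 = 6.
Eta wins the head-to-head 9–6.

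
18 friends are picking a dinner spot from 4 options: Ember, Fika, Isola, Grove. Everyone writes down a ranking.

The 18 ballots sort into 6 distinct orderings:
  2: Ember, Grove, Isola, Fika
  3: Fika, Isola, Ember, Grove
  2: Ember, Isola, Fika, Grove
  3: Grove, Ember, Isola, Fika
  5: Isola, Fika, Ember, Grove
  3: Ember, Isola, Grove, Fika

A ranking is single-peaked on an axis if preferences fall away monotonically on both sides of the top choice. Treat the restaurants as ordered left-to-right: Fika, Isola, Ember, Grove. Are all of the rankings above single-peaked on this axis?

yes

Axis positions: Fika=1, Isola=2, Ember=3, Grove=4.
Group 1 (peak Ember at position 3): ranking walks positions 3-4-2-1, expanding outward from the peak — single-peaked.
Group 2 (peak Fika at position 1): ranking walks positions 1-2-3-4, expanding outward from the peak — single-peaked.
Group 3 (peak Ember at position 3): ranking walks positions 3-2-1-4, expanding outward from the peak — single-peaked.
Group 4 (peak Grove at position 4): ranking walks positions 4-3-2-1, expanding outward from the peak — single-peaked.
Group 5 (peak Isola at position 2): ranking walks positions 2-1-3-4, expanding outward from the peak — single-peaked.
Group 6 (peak Ember at position 3): ranking walks positions 3-2-4-1, expanding outward from the peak — single-peaked.
Every ranking is single-peaked on this axis.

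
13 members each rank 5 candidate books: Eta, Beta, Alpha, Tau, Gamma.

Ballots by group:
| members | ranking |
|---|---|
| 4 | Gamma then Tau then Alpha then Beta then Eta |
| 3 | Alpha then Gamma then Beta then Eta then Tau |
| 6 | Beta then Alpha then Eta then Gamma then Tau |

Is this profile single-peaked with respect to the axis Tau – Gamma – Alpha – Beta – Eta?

Axis positions: Tau=1, Gamma=2, Alpha=3, Beta=4, Eta=5.
Group 1 (peak Gamma at position 2): ranking walks positions 2-1-3-4-5, expanding outward from the peak — single-peaked.
Group 2 (peak Alpha at position 3): ranking walks positions 3-2-4-5-1, expanding outward from the peak — single-peaked.
Group 3 (peak Beta at position 4): ranking walks positions 4-3-5-2-1, expanding outward from the peak — single-peaked.
Every ranking is single-peaked on this axis.

yes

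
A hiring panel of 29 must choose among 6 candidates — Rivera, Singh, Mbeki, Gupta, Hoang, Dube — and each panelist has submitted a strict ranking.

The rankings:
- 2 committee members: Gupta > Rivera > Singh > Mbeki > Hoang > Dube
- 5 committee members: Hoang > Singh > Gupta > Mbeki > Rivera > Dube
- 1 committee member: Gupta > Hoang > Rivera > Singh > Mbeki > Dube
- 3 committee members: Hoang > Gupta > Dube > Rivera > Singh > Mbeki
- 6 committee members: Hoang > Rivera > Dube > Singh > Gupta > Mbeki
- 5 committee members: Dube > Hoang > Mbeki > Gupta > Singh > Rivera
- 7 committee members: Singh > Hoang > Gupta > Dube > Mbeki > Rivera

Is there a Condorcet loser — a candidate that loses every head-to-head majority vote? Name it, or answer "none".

Head-to-head results (29 committee members):
Rivera vs Singh: Rivera is ranked higher on 2+1+3+6 = 12 ballots, Singh on 17. Singh wins 17–12.
Rivera vs Mbeki: Mbeki, 17–12.
Rivera vs Gupta: Rivera is ranked higher on 6 ballots, Gupta on 23. Gupta wins 23–6.
Rivera vs Hoang: 2 for Rivera, 27 for Hoang — Hoang by 27–2.
Rivera vs Dube: 14 to 15, Dube.
Singh vs Mbeki: 24 to 5, Singh.
Singh vs Gupta: 18 to 11, Singh.
Singh–Hoang: Hoang 20–9.
Singh vs Dube: Singh is ranked higher on 2+5+1+7 = 15 ballots, Dube on 14. Singh wins 15–14.
Mbeki vs Gupta: Gupta, 24–5.
Mbeki–Hoang: Hoang 27–2.
Mbeki vs Dube: Mbeki preferred on 2+5+1 = 8 ballots; Dube wins 21–8.
Gupta–Hoang: Hoang 26–3.
Gupta vs Dube: Gupta, 18–11.
Hoang vs Dube: Hoang preferred on 2+5+1+3+6+7 = 24 ballots; Hoang wins 24–5.
Only Rivera has no wins; Rivera is the Condorcet loser.

Rivera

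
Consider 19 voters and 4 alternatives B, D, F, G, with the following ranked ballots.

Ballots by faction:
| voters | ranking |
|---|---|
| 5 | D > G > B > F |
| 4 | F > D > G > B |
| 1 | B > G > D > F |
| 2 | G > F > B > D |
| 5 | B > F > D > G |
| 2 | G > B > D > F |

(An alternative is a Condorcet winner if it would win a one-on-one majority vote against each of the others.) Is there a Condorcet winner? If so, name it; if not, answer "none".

Pairwise majorities:
B–D: B 10–9.
B vs F: B wins 13–6.
B vs G: G wins 13–6.
D–F: F 11–8.
D vs G: D wins 14–5.
F vs G: G, 10–9.
Every alternative loses at least once (B loses to G; D loses to B; F loses to B; G loses to D). The majority relation contains the cycle B > D > G > B, so there is no Condorcet winner.

none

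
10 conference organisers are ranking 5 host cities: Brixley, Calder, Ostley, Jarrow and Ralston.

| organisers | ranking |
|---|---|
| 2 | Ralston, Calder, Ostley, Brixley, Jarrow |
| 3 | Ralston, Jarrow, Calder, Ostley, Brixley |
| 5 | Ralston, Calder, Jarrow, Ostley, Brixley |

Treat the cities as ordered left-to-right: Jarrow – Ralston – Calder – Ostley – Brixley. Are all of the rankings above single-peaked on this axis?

Axis positions: Jarrow=1, Ralston=2, Calder=3, Ostley=4, Brixley=5.
Ballot type 1 (peak Ralston at position 2): ranking walks positions 2-3-4-5-1, expanding outward from the peak — single-peaked.
Ballot type 2 (peak Ralston at position 2): ranking walks positions 2-1-3-4-5, expanding outward from the peak — single-peaked.
Ballot type 3 (peak Ralston at position 2): ranking walks positions 2-3-1-4-5, expanding outward from the peak — single-peaked.
Every ranking is single-peaked on this axis.

yes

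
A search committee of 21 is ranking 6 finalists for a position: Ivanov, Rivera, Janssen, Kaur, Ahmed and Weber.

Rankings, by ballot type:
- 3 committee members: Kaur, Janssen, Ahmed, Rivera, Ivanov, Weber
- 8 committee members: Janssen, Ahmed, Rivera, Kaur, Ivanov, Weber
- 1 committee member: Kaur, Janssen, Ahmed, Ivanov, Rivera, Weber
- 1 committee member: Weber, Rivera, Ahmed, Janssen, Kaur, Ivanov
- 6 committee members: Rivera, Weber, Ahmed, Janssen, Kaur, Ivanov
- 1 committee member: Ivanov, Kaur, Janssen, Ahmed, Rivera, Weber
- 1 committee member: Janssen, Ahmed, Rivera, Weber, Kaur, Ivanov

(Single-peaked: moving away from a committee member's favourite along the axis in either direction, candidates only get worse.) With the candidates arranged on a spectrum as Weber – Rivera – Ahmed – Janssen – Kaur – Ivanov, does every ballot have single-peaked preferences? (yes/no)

yes

Axis positions: Weber=1, Rivera=2, Ahmed=3, Janssen=4, Kaur=5, Ivanov=6.
Ballot type 1 (peak Kaur at position 5): ranking walks positions 5-4-3-2-6-1, expanding outward from the peak — single-peaked.
Ballot type 2 (peak Janssen at position 4): ranking walks positions 4-3-2-5-6-1, expanding outward from the peak — single-peaked.
Ballot type 3 (peak Kaur at position 5): ranking walks positions 5-4-3-6-2-1, expanding outward from the peak — single-peaked.
Ballot type 4 (peak Weber at position 1): ranking walks positions 1-2-3-4-5-6, expanding outward from the peak — single-peaked.
Ballot type 5 (peak Rivera at position 2): ranking walks positions 2-1-3-4-5-6, expanding outward from the peak — single-peaked.
Ballot type 6 (peak Ivanov at position 6): ranking walks positions 6-5-4-3-2-1, expanding outward from the peak — single-peaked.
Ballot type 7 (peak Janssen at position 4): ranking walks positions 4-3-2-1-5-6, expanding outward from the peak — single-peaked.
Every ranking is single-peaked on this axis.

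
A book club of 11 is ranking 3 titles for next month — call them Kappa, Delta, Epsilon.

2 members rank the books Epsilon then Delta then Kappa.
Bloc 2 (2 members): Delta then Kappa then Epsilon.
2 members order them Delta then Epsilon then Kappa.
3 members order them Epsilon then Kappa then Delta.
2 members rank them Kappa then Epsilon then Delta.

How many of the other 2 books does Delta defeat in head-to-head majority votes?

1

Delta against each rival (11 members):
Delta vs Kappa: 2+2+2 = 6 for Delta, 5 for Kappa — Delta by 6–5.
Delta vs Epsilon: Epsilon wins 7–4.
Delta beats Kappa; loses to Epsilon — 1 pairwise win.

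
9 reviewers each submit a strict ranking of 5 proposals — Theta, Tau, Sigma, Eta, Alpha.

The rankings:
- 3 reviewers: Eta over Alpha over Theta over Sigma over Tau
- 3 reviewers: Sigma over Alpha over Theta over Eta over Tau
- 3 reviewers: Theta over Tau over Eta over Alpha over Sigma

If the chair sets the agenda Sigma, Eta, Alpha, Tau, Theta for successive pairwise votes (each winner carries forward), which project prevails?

Round 1: Sigma vs Eta — 3–6, Eta advances.
Round 2: Eta vs Alpha — 6–3, Eta advances.
Round 3: Eta vs Tau — 6–3, Eta advances.
Round 4: Eta vs Theta — 3–6, Theta advances.
Theta survives the agenda.

Theta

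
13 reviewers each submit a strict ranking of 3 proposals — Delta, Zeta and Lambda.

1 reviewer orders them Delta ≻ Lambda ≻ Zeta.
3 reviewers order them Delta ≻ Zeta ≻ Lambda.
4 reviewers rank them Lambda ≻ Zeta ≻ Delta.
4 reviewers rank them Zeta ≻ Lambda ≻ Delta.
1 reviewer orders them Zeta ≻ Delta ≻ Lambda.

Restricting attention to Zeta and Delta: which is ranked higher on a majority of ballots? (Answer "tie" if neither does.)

Zeta

Ballots ranking Zeta above Delta: 4 + 4 + 1 = 9.
Ballots ranking Delta above Zeta: 13 − 9 = 4.
Zeta wins the head-to-head 9–4.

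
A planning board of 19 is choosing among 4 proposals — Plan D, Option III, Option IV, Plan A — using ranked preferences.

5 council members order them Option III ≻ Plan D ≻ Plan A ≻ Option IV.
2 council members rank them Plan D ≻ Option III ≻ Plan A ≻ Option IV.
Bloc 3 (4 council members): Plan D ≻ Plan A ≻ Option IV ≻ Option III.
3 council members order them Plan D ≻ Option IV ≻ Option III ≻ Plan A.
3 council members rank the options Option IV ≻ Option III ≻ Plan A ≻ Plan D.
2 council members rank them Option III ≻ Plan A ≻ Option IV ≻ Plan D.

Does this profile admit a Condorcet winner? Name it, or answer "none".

Check each pair by majority over 19 ballots:
Plan D vs Option III: 2+4+3 = 9 for Plan D, 10 for Option III — Option III by 10–9.
Plan D vs Option IV: Plan D preferred on 5+2+4+3 = 14 ballots; Plan D wins 14–5.
Plan D vs Plan A: 5+2+4+3 = 14 for Plan D, 5 for Plan A — Plan D by 14–5.
Option III vs Option IV: 9 to 10, Option IV.
Option III vs Plan A: Option III is ranked higher on 5+2+3+3+2 = 15 ballots, Plan A on 4. Option III wins 15–4.
Option IV vs Plan A: 6 to 13, Plan A.
Each option drops at least one matchup (Plan D loses to Option III; Option III loses to Option IV; Option IV loses to Plan D; Plan A loses to Plan D); the cycle Plan D → Option IV → Option III → Plan D rules out a Condorcet winner.

none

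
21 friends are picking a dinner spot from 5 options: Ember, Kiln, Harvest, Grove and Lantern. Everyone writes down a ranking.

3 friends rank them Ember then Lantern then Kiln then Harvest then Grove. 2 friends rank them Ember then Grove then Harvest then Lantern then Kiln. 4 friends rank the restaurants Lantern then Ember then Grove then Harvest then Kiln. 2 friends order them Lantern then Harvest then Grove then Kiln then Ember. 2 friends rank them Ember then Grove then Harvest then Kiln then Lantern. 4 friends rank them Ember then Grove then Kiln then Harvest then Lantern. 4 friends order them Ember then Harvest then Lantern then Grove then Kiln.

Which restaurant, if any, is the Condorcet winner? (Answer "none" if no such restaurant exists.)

Head-to-head results (21 friends):
Ember vs Kiln: 3+2+4+2+4+4 = 19 for Ember, 2 for Kiln — Ember by 19–2.
Ember vs Harvest: Ember preferred on 3+2+4+2+4+4 = 19 ballots; Ember wins 19–2.
Ember vs Grove: 3+2+4+2+4+4 = 19 for Ember, 2 for Grove — Ember by 19–2.
Ember vs Lantern: Ember preferred on 3+2+2+4+4 = 15 ballots; Ember wins 15–6.
Kiln vs Harvest: 7 to 14, Harvest.
Kiln vs Grove: Kiln preferred on 3 ballots; Grove wins 18–3.
Kiln vs Lantern: Kiln is ranked higher on 2+4 = 6 ballots, Lantern on 15. Lantern wins 15–6.
Harvest vs Grove: Harvest is ranked higher on 3+2+4 = 9 ballots, Grove on 12. Grove wins 12–9.
Harvest vs Lantern: 12 to 9, Harvest.
Grove vs Lantern: 2+2+4 = 8 for Grove, 13 for Lantern — Lantern by 13–8.
Ember wins every pairwise contest, so Ember is the Condorcet winner.

Ember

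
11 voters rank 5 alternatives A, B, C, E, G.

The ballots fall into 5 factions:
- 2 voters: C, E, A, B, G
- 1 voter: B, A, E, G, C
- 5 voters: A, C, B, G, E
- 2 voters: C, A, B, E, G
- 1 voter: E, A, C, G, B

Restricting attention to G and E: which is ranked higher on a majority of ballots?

Ballots ranking G above E: 5.
Ballots ranking E above G: 11 − 5 = 6.
E wins the head-to-head 6–5.

E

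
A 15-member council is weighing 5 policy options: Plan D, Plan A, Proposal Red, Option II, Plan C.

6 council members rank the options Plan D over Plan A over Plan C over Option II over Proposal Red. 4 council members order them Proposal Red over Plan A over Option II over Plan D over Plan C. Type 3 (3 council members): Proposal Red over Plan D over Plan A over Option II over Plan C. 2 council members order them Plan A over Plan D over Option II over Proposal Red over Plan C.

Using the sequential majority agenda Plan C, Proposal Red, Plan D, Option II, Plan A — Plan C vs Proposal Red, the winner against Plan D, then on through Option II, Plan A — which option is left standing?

Round 1: Plan C vs Proposal Red — 6–9, Proposal Red advances.
Round 2: Proposal Red vs Plan D — 7–8, Plan D advances.
Round 3: Plan D vs Option II — 11–4, Plan D advances.
Round 4: Plan D vs Plan A — 9–6, Plan D advances.
The agenda winner is Plan D.

Plan D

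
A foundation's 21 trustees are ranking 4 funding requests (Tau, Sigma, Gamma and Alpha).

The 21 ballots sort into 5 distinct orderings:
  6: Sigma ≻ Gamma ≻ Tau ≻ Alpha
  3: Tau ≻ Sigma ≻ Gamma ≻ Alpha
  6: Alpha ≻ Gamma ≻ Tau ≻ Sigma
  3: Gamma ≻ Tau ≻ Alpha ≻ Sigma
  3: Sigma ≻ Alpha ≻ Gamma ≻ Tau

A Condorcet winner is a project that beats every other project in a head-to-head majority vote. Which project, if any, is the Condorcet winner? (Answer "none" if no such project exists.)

none

Pairwise majorities:
Tau–Sigma: Tau 12–9.
Tau vs Gamma: Gamma, 18–3.
Tau–Alpha: Tau 12–9.
Sigma vs Gamma: Sigma wins 12–9.
Sigma–Alpha: Sigma 12–9.
Gamma–Alpha: Gamma 12–9.
Each project drops at least one matchup (Tau loses to Gamma; Sigma loses to Tau; Gamma loses to Sigma; Alpha loses to Tau); the cycle Tau beats Sigma beats Gamma beats Tau rules out a Condorcet winner.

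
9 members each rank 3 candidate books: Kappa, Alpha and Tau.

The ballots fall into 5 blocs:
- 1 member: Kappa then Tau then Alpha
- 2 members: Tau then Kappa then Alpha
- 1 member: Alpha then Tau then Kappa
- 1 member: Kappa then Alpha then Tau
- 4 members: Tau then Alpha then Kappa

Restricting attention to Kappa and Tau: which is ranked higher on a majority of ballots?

Tau

Ballots ranking Kappa above Tau: 1 + 1 = 2.
Ballots ranking Tau above Kappa: 9 − 2 = 7.
Tau wins the head-to-head 7–2.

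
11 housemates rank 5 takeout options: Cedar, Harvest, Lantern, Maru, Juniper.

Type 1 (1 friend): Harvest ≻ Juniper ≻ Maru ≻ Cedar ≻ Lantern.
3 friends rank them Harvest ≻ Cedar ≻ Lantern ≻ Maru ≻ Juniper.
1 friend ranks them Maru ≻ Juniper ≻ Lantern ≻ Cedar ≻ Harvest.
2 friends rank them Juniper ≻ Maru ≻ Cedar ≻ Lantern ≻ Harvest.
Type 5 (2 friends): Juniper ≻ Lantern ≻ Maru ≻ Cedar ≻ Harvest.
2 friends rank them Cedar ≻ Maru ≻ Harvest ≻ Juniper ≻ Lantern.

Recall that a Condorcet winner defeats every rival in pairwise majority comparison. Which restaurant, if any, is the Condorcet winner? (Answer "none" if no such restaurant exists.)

Maru

Check each pair by majority over 11 ballots:
Cedar vs Harvest: 1+2+2+2 = 7 for Cedar, 4 for Harvest — Cedar by 7–4.
Cedar vs Lantern: 8 to 3, Cedar.
Cedar vs Maru: Cedar is ranked higher on 3+2 = 5 ballots, Maru on 6. Maru wins 6–5.
Cedar vs Juniper: 5 to 6, Juniper.
Harvest vs Lantern: Harvest preferred on 1+3+2 = 6 ballots; Harvest wins 6–5.
Harvest vs Maru: 4 to 7, Maru.
Harvest vs Juniper: 1+3+2 = 6 for Harvest, 5 for Juniper — Harvest by 6–5.
Lantern vs Maru: 3+2 = 5 for Lantern, 6 for Maru — Maru by 6–5.
Lantern vs Juniper: Lantern is ranked higher on 3 ballots, Juniper on 8. Juniper wins 8–3.
Maru vs Juniper: 3+1+2 = 6 for Maru, 5 for Juniper — Maru by 6–5.
Maru defeats every rival head-to-head and is the Condorcet winner.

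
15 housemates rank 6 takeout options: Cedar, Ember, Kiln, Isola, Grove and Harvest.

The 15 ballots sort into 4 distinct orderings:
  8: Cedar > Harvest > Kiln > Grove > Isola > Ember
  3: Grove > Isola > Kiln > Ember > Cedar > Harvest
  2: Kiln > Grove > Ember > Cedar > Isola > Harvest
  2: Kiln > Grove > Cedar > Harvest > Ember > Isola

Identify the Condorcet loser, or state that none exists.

Head-to-head results (15 friends):
Cedar vs Ember: 10 to 5, Cedar.
Cedar vs Kiln: Cedar preferred on 8 ballots; Cedar wins 8–7.
Cedar vs Isola: Cedar is ranked higher on 8+2+2 = 12 ballots, Isola on 3. Cedar wins 12–3.
Cedar–Grove: Cedar 8–7.
Cedar vs Harvest: Cedar wins 15–0.
Ember vs Kiln: Ember is ranked higher on 0 ballots, Kiln on 15. Kiln wins 15–0.
Ember vs Isola: Isola wins 11–4.
Ember vs Grove: Ember preferred on 0 ballots; Grove wins 15–0.
Ember vs Harvest: Ember preferred on 3+2 = 5 ballots; Harvest wins 10–5.
Kiln vs Isola: Kiln preferred on 8+2+2 = 12 ballots; Kiln wins 12–3.
Kiln vs Grove: 12 to 3, Kiln.
Kiln vs Harvest: Harvest, 8–7.
Isola vs Grove: 0 for Isola, 15 for Grove — Grove by 15–0.
Isola vs Harvest: Harvest, 10–5.
Grove–Harvest: Harvest 8–7.
Ember loses to every other restaurant — it is the Condorcet loser.

Ember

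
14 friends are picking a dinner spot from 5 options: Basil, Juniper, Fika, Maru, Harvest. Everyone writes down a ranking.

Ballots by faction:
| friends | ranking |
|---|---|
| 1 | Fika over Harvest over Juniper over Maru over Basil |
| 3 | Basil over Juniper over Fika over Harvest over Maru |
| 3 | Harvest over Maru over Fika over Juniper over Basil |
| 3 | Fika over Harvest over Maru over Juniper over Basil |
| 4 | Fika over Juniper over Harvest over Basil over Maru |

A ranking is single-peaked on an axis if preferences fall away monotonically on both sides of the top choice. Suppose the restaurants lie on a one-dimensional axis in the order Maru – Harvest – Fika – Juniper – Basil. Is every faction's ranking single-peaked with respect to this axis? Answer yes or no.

Axis positions: Maru=1, Harvest=2, Fika=3, Juniper=4, Basil=5.
Faction 1 (peak Fika at position 3): ranking walks positions 3-2-4-1-5, expanding outward from the peak — single-peaked.
Faction 2 (peak Basil at position 5): ranking walks positions 5-4-3-2-1, expanding outward from the peak — single-peaked.
Faction 3 (peak Harvest at position 2): ranking walks positions 2-1-3-4-5, expanding outward from the peak — single-peaked.
Faction 4 (peak Fika at position 3): ranking walks positions 3-2-1-4-5, expanding outward from the peak — single-peaked.
Faction 5 (peak Fika at position 3): ranking walks positions 3-4-2-5-1, expanding outward from the peak — single-peaked.
Every ranking is single-peaked on this axis.

yes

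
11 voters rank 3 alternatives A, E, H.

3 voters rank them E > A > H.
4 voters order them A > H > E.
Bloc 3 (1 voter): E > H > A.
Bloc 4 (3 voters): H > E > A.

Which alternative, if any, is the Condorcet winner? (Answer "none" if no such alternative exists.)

Pairwise majorities:
A vs E: 4 to 7, E.
A vs H: A wins 7–4.
E vs H: H wins 7–4.
No alternative is unbeaten: A loses to E; E loses to H; H loses to A. In particular A beats H beats E beats A is a majority cycle — no Condorcet winner exists.

none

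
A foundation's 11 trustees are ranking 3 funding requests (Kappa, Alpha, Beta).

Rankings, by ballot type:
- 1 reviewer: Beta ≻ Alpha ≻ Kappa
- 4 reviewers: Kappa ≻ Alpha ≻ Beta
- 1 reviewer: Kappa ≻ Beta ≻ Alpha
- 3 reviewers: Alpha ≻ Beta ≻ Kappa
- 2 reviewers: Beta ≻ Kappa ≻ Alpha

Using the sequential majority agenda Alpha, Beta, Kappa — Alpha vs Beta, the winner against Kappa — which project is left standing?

Kappa

Round 1: Alpha vs Beta — 7–4, Alpha advances.
Round 2: Alpha vs Kappa — 4–7, Kappa advances.
Kappa survives the agenda.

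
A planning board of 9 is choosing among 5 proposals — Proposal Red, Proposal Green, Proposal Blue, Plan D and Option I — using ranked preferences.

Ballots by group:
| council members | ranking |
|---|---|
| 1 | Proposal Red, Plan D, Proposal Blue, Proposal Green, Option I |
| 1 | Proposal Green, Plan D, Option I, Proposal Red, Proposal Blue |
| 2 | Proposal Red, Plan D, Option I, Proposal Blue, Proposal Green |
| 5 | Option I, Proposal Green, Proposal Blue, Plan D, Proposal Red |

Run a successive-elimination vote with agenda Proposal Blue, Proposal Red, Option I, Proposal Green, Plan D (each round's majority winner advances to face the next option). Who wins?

Option I

Round 1: Proposal Blue vs Proposal Red — 5–4, Proposal Blue advances.
Round 2: Proposal Blue vs Option I — 1–8, Option I advances.
Round 3: Option I vs Proposal Green — 7–2, Option I advances.
Round 4: Option I vs Plan D — 5–4, Option I advances.
Option I survives the agenda.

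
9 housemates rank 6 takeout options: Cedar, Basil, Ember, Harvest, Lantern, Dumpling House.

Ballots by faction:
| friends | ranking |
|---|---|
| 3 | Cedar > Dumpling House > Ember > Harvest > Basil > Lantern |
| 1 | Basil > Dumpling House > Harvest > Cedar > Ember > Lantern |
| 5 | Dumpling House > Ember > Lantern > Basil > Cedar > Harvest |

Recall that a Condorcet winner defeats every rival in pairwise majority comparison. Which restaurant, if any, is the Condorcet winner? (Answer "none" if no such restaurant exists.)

Check each pair by majority over 9 ballots:
Cedar vs Basil: Basil, 6–3.
Cedar–Ember: Ember 5–4.
Cedar vs Harvest: Cedar, 8–1.
Cedar vs Lantern: Lantern wins 5–4.
Cedar vs Dumpling House: Dumpling House, 6–3.
Basil–Ember: Ember 8–1.
Basil vs Harvest: Basil, 6–3.
Basil vs Lantern: Lantern wins 5–4.
Basil vs Dumpling House: Dumpling House, 8–1.
Ember vs Harvest: Ember, 8–1.
Ember vs Lantern: Ember, 9–0.
Ember vs Dumpling House: Dumpling House wins 9–0.
Harvest–Lantern: Lantern 5–4.
Harvest vs Dumpling House: Dumpling House wins 9–0.
Lantern vs Dumpling House: Dumpling House wins 9–0.
Only Dumpling House has no losses; Dumpling House is the Condorcet winner.

Dumpling House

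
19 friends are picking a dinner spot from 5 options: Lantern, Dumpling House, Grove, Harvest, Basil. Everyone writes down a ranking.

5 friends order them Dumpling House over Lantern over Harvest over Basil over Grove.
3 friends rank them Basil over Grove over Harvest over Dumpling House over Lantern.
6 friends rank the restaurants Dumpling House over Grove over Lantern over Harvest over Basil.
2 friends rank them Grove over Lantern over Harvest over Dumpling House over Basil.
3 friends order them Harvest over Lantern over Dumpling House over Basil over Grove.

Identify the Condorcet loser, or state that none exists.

none

Pairwise majorities:
Lantern vs Dumpling House: 2+3 = 5 for Lantern, 14 for Dumpling House — Dumpling House by 14–5.
Lantern vs Grove: Lantern preferred on 5+3 = 8 ballots; Grove wins 11–8.
Lantern vs Harvest: Lantern preferred on 5+6+2 = 13 ballots; Lantern wins 13–6.
Lantern vs Basil: Lantern preferred on 5+6+2+3 = 16 ballots; Lantern wins 16–3.
Dumpling House vs Grove: 5+6+3 = 14 for Dumpling House, 5 for Grove — Dumpling House by 14–5.
Dumpling House vs Harvest: Dumpling House, 11–8.
Dumpling House vs Basil: Dumpling House wins 16–3.
Grove vs Harvest: Grove preferred on 3+6+2 = 11 ballots; Grove wins 11–8.
Grove vs Basil: Basil wins 11–8.
Harvest vs Basil: Harvest is ranked higher on 5+6+2+3 = 16 ballots, Basil on 3. Harvest wins 16–3.
Each restaurant has at least one pairwise win (Lantern beats Harvest; Dumpling House beats Lantern; Grove beats Lantern; Harvest beats Basil; Basil beats Grove) — no Condorcet loser.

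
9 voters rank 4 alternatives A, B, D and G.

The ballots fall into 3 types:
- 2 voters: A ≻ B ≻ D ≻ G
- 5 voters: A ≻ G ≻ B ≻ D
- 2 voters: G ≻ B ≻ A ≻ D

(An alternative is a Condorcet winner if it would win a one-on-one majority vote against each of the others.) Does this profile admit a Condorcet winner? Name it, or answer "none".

Head-to-head results (9 voters):
A vs B: A wins 7–2.
A–D: A 9–0.
A–G: A 7–2.
B vs D: B is ranked higher on 2+5+2 = 9 ballots, D on 0. B wins 9–0.
B vs G: G, 7–2.
D vs G: D preferred on 2 ballots; G wins 7–2.
A beats each of B, D, G — A is the Condorcet winner.

A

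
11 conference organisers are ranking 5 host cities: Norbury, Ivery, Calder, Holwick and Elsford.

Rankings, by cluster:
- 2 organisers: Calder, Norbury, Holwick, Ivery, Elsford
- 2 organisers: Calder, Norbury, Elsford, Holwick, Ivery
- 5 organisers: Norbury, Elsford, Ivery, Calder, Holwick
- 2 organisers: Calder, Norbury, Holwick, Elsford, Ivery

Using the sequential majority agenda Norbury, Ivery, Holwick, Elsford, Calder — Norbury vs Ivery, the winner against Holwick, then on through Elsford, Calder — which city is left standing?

Round 1: Norbury vs Ivery — 11–0, Norbury advances.
Round 2: Norbury vs Holwick — 11–0, Norbury advances.
Round 3: Norbury vs Elsford — 11–0, Norbury advances.
Round 4: Norbury vs Calder — 5–6, Calder advances.
Calder survives the agenda.

Calder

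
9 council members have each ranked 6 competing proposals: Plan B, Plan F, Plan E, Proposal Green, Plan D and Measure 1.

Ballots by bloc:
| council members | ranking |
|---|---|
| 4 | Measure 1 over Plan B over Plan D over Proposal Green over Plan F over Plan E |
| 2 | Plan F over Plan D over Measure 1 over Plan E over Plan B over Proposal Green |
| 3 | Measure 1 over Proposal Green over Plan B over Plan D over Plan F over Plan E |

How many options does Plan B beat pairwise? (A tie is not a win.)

4

Plan B against each rival (9 council members):
Plan B–Plan F: Plan B 7–2.
Plan B vs Plan E: 7 to 2, Plan B.
Plan B–Proposal Green: Plan B 6–3.
Plan B vs Plan D: Plan B is ranked higher on 4+3 = 7 ballots, Plan D on 2. Plan B wins 7–2.
Plan B vs Measure 1: Plan B is ranked higher on 0 ballots, Measure 1 on 9. Measure 1 wins 9–0.
Plan B beats Plan F, Plan E, Proposal Green, Plan D; loses to Measure 1 — 4 pairwise wins.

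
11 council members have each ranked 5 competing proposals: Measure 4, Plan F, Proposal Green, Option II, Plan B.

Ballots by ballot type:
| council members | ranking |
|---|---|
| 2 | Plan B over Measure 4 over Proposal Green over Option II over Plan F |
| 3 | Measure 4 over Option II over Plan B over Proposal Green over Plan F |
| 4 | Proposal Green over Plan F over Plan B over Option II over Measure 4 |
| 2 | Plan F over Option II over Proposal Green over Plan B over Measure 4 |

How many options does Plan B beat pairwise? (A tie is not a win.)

Plan B against each rival (11 council members):
Plan B vs Measure 4: Plan B preferred on 2+4+2 = 8 ballots; Plan B wins 8–3.
Plan B–Plan F: Plan F 6–5.
Plan B–Proposal Green: Proposal Green 6–5.
Plan B vs Option II: 2+4 = 6 for Plan B, 5 for Option II — Plan B by 6–5.
Plan B beats Measure 4, Option II; loses to Plan F, Proposal Green — 2 pairwise wins.

2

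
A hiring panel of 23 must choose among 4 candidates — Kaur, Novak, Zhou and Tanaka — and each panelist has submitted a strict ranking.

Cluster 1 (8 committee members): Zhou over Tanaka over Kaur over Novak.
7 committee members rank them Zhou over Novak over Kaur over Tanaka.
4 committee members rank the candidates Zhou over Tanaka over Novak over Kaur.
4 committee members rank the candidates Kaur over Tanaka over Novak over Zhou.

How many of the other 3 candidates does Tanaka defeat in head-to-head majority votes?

Tanaka against each rival (23 committee members):
Tanaka vs Kaur: Tanaka, 12–11.
Tanaka–Novak: Tanaka 16–7.
Tanaka vs Zhou: 4 for Tanaka, 19 for Zhou — Zhou by 19–4.
Tanaka beats Kaur, Novak; loses to Zhou — 2 pairwise wins.

2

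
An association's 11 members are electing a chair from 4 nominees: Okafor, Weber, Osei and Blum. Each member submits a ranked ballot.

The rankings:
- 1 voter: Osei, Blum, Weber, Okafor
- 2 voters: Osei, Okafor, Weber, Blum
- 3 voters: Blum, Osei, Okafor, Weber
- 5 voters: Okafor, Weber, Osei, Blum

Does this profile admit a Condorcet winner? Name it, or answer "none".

Head-to-head results (11 voters):
Okafor vs Weber: 2+3+5 = 10 for Okafor, 1 for Weber — Okafor by 10–1.
Okafor vs Osei: Osei, 6–5.
Okafor vs Blum: Okafor, 7–4.
Weber vs Osei: Weber preferred on 5 ballots; Osei wins 6–5.
Weber vs Blum: Weber wins 7–4.
Osei–Blum: Osei 8–3.
Only Osei has no losses; Osei is the Condorcet winner.

Osei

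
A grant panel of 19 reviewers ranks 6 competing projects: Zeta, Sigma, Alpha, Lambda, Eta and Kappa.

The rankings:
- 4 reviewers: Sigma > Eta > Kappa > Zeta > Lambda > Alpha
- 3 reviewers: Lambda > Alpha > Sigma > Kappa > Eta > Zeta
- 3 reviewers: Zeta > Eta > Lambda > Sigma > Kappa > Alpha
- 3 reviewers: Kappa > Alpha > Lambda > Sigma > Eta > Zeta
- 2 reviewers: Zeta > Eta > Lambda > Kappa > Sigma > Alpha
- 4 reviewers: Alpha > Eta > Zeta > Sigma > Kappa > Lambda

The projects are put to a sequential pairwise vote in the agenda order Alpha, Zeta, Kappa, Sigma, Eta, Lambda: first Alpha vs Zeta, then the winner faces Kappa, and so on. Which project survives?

Round 1: Alpha vs Zeta — 10–9, Alpha advances.
Round 2: Alpha vs Kappa — 7–12, Kappa advances.
Round 3: Kappa vs Sigma — 5–14, Sigma advances.
Round 4: Sigma vs Eta — 10–9, Sigma advances.
Round 5: Sigma vs Lambda — 8–11, Lambda advances.
The agenda winner is Lambda.

Lambda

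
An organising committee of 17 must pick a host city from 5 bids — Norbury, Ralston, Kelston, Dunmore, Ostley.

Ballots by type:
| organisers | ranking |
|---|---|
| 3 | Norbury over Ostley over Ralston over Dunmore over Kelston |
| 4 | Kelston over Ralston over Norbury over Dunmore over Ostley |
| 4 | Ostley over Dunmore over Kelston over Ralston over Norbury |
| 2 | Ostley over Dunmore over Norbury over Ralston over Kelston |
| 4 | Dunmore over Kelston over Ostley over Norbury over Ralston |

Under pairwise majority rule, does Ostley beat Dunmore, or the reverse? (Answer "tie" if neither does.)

Ballots ranking Ostley above Dunmore: 3 + 4 + 2 = 9.
Ballots ranking Dunmore above Ostley: 17 − 9 = 8.
Ostley wins the head-to-head 9–8.

Ostley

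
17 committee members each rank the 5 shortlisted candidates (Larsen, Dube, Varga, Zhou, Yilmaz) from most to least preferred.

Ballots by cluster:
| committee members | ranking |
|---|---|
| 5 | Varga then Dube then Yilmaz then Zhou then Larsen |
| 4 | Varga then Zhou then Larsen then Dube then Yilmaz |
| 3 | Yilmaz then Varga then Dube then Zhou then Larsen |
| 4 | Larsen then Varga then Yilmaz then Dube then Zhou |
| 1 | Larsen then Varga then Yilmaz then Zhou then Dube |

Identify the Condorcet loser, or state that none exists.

Head-to-head results (17 committee members):
Larsen vs Dube: Larsen preferred on 4+4+1 = 9 ballots; Larsen wins 9–8.
Larsen vs Varga: 5 to 12, Varga.
Larsen vs Zhou: Larsen is ranked higher on 4+1 = 5 ballots, Zhou on 12. Zhou wins 12–5.
Larsen vs Yilmaz: Larsen preferred on 4+4+1 = 9 ballots; Larsen wins 9–8.
Dube vs Varga: 0 to 17, Varga.
Dube vs Zhou: Dube, 12–5.
Dube vs Yilmaz: Dube is ranked higher on 5+4 = 9 ballots, Yilmaz on 8. Dube wins 9–8.
Varga vs Zhou: Varga preferred on 5+4+3+4+1 = 17 ballots; Varga wins 17–0.
Varga vs Yilmaz: Varga is ranked higher on 5+4+4+1 = 14 ballots, Yilmaz on 3. Varga wins 14–3.
Zhou vs Yilmaz: 4 for Zhou, 13 for Yilmaz — Yilmaz by 13–4.
Each candidate has at least one pairwise win (Larsen beats Dube; Dube beats Zhou; Varga beats Larsen; Zhou beats Larsen; Yilmaz beats Zhou) — no Condorcet loser.

none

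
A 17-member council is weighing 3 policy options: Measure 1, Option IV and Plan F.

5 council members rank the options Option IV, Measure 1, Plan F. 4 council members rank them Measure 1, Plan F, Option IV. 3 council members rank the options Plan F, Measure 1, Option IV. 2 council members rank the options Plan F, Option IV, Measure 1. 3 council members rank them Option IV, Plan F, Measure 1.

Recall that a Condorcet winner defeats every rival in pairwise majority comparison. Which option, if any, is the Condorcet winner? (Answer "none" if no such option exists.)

none

Head-to-head results (17 council members):
Measure 1–Option IV: Option IV 10–7.
Measure 1 vs Plan F: Measure 1 wins 9–8.
Option IV vs Plan F: Plan F wins 9–8.
Each option drops at least one matchup (Measure 1 loses to Option IV; Option IV loses to Plan F; Plan F loses to Measure 1); the cycle Measure 1 beats Plan F beats Option IV beats Measure 1 rules out a Condorcet winner.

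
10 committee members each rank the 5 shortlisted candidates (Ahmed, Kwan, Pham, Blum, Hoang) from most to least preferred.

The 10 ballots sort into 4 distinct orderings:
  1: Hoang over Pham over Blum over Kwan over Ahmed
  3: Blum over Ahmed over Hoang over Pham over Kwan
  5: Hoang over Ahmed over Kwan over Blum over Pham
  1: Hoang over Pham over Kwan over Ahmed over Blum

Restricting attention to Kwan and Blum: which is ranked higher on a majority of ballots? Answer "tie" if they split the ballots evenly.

Ballots ranking Kwan above Blum: 5 + 1 = 6.
Ballots ranking Blum above Kwan: 10 − 6 = 4.
Kwan wins the head-to-head 6–4.

Kwan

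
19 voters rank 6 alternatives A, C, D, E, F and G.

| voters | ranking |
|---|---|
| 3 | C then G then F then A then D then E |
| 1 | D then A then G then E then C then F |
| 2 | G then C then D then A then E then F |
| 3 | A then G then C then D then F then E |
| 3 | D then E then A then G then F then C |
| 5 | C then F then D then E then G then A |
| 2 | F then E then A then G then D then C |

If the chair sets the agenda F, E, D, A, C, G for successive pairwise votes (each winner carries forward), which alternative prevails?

G

Round 1: F vs E — 13–6, F advances.
Round 2: F vs D — 10–9, F advances.
Round 3: F vs A — 10–9, F advances.
Round 4: F vs C — 5–14, C advances.
Round 5: C vs G — 8–11, G advances.
G survives the agenda.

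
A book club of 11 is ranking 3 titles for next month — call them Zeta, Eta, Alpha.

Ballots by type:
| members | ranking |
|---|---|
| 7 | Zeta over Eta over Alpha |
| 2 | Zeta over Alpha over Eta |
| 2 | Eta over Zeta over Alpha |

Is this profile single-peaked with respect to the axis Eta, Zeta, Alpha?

Axis positions: Eta=1, Zeta=2, Alpha=3.
Type 1 (peak Zeta at position 2): ranking walks positions 2-1-3, expanding outward from the peak — single-peaked.
Type 2 (peak Zeta at position 2): ranking walks positions 2-3-1, expanding outward from the peak — single-peaked.
Type 3 (peak Eta at position 1): ranking walks positions 1-2-3, expanding outward from the peak — single-peaked.
Every ranking is single-peaked on this axis.

yes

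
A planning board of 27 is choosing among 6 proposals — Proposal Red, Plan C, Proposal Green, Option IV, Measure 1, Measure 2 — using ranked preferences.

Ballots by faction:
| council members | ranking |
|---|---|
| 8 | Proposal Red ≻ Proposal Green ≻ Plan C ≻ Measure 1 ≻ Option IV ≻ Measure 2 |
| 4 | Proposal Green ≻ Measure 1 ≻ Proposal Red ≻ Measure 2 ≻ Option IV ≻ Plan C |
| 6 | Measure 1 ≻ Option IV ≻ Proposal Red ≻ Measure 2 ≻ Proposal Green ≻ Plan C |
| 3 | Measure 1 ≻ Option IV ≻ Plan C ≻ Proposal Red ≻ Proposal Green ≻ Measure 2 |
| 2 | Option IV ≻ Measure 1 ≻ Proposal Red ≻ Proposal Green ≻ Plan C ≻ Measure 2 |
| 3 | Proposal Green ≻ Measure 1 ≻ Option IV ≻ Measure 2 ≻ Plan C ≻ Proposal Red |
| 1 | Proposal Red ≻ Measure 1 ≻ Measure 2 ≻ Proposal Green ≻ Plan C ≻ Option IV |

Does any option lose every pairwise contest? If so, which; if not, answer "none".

Plan C

Pairwise majorities:
Proposal Red vs Plan C: Proposal Red wins 21–6.
Proposal Red vs Proposal Green: 20 to 7, Proposal Red.
Proposal Red vs Option IV: Option IV wins 14–13.
Proposal Red vs Measure 1: Measure 1 wins 18–9.
Proposal Red vs Measure 2: Proposal Red, 24–3.
Plan C vs Proposal Green: 3 to 24, Proposal Green.
Plan C vs Option IV: 8+1 = 9 for Plan C, 18 for Option IV — Option IV by 18–9.
Plan C vs Measure 1: Measure 1 wins 19–8.
Plan C vs Measure 2: Measure 2 wins 14–13.
Proposal Green vs Option IV: Proposal Green preferred on 8+4+3+1 = 16 ballots; Proposal Green wins 16–11.
Proposal Green vs Measure 1: Proposal Green is ranked higher on 8+4+3 = 15 ballots, Measure 1 on 12. Proposal Green wins 15–12.
Proposal Green–Measure 2: Proposal Green 20–7.
Option IV vs Measure 1: Measure 1, 25–2.
Option IV vs Measure 2: Option IV wins 22–5.
Measure 1 vs Measure 2: Measure 1 is ranked higher on 27 ballots, Measure 2 on 0. Measure 1 wins 27–0.
Only Plan C has no wins; Plan C is the Condorcet loser.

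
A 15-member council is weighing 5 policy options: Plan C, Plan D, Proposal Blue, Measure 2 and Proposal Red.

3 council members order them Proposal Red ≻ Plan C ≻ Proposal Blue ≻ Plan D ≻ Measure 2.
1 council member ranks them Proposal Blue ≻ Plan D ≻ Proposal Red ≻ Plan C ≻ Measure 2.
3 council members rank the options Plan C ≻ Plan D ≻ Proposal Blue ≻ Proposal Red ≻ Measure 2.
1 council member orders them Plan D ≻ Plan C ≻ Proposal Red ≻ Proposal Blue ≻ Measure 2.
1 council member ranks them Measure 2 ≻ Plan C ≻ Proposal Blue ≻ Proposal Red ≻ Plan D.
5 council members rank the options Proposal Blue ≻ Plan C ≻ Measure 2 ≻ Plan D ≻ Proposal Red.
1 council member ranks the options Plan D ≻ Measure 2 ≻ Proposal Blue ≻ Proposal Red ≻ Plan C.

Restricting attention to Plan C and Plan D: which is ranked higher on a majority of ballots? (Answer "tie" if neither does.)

Plan C

Ballots ranking Plan C above Plan D: 3 + 3 + 1 + 5 = 12.
Ballots ranking Plan D above Plan C: 15 − 12 = 3.
Plan C wins the head-to-head 12–3.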